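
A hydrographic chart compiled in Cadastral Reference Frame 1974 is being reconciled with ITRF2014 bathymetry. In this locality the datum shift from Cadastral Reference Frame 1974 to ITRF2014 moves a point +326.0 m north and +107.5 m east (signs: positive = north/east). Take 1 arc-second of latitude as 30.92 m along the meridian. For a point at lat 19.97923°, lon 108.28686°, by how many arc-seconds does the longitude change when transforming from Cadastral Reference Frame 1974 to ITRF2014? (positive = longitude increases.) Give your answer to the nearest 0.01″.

Δλ = 3.70″

At latitude 19.97923°, cos φ = 0.939817.
1″ of longitude at this latitude = 30.92 × cos φ = 29.0591 m, so Δλ = 107.5 / 29.0591 = 3.699″.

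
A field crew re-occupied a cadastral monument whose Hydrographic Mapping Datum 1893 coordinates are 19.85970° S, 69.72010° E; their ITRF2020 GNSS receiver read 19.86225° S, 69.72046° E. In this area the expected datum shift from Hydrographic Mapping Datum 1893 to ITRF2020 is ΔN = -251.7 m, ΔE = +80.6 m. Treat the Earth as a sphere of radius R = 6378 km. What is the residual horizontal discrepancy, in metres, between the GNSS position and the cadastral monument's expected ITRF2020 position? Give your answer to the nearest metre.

Observed coordinate differences: Δφ = -0.00255°, Δλ = +0.00036°.
Converting to metres (1° lat = 111317 m, cos φ = 0.940527): observed ΔN = -283.9 m, observed ΔE = 37.7 m.
Subtracting the expected shift leaves a residual of -283.9 − (-251.7) = -32.2 m north and 37.7 − (80.6) = -42.9 m east.
Residual distance = √((-32.2)² + (-42.9)²) = 53.6 m.

54 m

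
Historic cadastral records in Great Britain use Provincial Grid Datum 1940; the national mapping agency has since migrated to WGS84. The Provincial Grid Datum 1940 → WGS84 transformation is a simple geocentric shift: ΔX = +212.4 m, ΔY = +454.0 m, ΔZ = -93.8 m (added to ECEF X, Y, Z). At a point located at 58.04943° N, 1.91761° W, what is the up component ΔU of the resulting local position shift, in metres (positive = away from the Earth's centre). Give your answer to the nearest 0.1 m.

The local up (radial) axis is (cos φ cos λ, cos φ sin λ, sin φ), giving ΔU = 112.336 − 8.039 − 79.590 = 24.71 m.

ΔU = 24.7 m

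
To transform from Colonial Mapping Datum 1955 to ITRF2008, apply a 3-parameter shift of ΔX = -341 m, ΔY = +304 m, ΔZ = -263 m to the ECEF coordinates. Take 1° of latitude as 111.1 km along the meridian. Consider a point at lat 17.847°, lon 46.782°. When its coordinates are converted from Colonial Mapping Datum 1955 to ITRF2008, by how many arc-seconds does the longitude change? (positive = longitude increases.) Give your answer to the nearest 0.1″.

sin φ = 0.306476, cos φ = 0.951878, sin λ = 0.728754, cos λ = 0.684776.
East component: ΔE = −sin λ·ΔX + cos λ·ΔY = −(0.728754)(-341) + (0.684776)(304) = 456.68 m.
1° of latitude spans 111100 m; at latitude φ, 1° of longitude spans that × cos φ = 105753.7 m, so Δλ = 456.68 / 105753.7 × 3600 = 15.546″.

Δλ = 15.5″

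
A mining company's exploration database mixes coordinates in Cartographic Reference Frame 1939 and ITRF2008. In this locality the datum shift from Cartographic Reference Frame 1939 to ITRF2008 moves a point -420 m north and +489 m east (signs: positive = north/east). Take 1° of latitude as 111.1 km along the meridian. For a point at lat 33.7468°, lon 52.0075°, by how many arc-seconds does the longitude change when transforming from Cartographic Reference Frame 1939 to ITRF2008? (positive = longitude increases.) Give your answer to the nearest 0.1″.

Δλ = 19.1″

At latitude 33.7468°, cos φ = 0.831501.
1° of longitude at this latitude = 111.1 × cos φ = 92.38 km, so Δλ = 489.0 / 92379.7 = 0.0052934° = 19.056″.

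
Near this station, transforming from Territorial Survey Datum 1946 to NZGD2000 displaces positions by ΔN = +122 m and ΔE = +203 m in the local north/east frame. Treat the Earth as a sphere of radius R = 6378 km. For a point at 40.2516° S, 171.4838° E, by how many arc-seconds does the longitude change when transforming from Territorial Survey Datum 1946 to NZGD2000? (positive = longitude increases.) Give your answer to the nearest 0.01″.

At latitude -40.2516°, cos φ = 0.763214.
One radian of longitude at latitude φ spans R cos φ, so Δλ = ΔE / (R cos φ) = 203.0 / (6378000 × 0.763214) = 4.1703e-05 rad = 8.602″.

Δλ = 8.60″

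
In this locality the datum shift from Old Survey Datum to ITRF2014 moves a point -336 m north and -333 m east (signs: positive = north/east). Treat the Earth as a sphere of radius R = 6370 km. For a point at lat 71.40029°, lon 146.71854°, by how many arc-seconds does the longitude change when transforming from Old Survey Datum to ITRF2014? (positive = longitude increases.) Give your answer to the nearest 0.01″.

At latitude 71.40029°, cos φ = 0.318955.
One radian of longitude at latitude φ spans R cos φ, so Δλ = ΔE / (R cos φ) = -333.0 / (6370000 × 0.318955) = -1.6390e-04 rad = -33.807″.

Δλ = -33.81″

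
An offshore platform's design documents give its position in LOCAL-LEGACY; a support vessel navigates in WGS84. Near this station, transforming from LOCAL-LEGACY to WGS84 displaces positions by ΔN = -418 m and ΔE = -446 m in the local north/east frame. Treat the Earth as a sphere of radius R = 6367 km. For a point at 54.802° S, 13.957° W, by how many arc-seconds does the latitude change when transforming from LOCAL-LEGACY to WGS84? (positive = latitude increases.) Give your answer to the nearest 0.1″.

Δφ = -13.5″

On a sphere of radius R, 1 rad of latitude = R, so Δφ = ΔN / R = -418.0 / 6367000 = -6.5651e-05 rad = -13.541″.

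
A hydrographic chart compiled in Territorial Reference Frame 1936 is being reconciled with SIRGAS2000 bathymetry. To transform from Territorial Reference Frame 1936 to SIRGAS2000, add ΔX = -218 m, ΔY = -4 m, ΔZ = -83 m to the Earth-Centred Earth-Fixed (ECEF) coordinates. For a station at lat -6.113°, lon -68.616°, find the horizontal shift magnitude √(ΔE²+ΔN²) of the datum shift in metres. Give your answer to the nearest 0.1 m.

The local east axis at (φ, λ) is (−sin λ, cos λ, 0), so ΔE = −sin(-68.616°)·(-218) + cos(-68.616°)·(-4) = -204.45 m.
The local north axis is (−sin φ cos λ, −sin φ sin λ, cos φ), giving ΔN = -8.464 + 0.397 − 82.528 = -90.60 m.
Horizontal magnitude = √(ΔE² + ΔN²) = √((-204.45)² + (-90.60)²) = 223.62 m.

223.6 m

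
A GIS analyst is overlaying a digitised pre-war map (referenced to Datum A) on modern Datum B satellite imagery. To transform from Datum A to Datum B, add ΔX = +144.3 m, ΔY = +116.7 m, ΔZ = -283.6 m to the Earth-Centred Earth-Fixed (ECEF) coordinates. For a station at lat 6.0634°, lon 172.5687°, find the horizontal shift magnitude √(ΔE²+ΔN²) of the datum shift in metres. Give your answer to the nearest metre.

300 m

The local east axis at (φ, λ) is (−sin λ, cos λ, 0), so ΔE = −sin(172.5687°)·144.3 + cos(172.5687°)·116.7 = -134.38 m.
The local north axis is (−sin φ cos λ, −sin φ sin λ, cos φ), giving ΔN = 15.114 − 1.594 − 282.013 = -268.49 m.
Horizontal magnitude = √(ΔE² + ΔN²) = √((-134.38)² + (-268.49)²) = 300.25 m.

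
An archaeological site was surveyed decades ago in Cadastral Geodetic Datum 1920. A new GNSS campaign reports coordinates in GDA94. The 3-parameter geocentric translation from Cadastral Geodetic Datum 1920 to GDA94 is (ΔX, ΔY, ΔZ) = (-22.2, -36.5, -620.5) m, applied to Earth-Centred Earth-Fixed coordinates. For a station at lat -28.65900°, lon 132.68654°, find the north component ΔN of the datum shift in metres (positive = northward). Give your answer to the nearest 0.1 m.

ΔN = -550.1 m

At φ = -28.65900°, λ = 132.68654°: sin φ = -0.479596, cos φ = 0.877490, sin λ = 0.735074, cos λ = -0.677987.
ΔN = −sin φ cos λ·ΔX − sin φ sin λ·ΔY + cos φ·ΔZ = −(-0.479596)(-0.677987)(-22.2) − (-0.479596)(0.735074)(-36.5) + (0.877490)(-620.5) = -550.13 m.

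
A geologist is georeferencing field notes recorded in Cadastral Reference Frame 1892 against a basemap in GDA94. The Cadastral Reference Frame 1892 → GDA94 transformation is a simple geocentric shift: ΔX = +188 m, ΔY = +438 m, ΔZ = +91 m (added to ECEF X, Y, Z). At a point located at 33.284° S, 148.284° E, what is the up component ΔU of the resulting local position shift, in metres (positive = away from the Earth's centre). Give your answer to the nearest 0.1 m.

ΔU = 8.9 m

At φ = -33.284°, λ = 148.284°: sin φ = -0.548789, cos φ = 0.835961, sin λ = 0.525709, cos λ = -0.850664.
ΔU = cos φ cos λ·ΔX + cos φ sin λ·ΔY + sin φ·ΔZ = (0.835961)(-0.850664)(188) + (0.835961)(0.525709)(438) + (-0.548789)(91) = 8.86 m.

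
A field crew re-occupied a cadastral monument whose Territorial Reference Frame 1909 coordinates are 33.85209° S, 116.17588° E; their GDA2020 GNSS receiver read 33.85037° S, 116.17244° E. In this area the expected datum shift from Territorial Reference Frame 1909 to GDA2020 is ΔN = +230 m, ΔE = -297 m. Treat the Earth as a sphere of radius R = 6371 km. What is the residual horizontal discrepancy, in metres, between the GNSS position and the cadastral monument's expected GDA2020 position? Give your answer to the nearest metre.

44 m

Observed coordinate differences: Δφ = +0.00172°, Δλ = -0.00344°.
Converting to metres (1° lat = 111195 m, cos φ = 0.830478): observed ΔN = 191.3 m, observed ΔE = -317.7 m.
Subtracting the expected shift leaves a residual of 191.3 − (230) = -38.7 m north and -317.7 − (-297) = -20.7 m east.
Residual distance = √((-38.7)² + (-20.7)²) = 43.9 m.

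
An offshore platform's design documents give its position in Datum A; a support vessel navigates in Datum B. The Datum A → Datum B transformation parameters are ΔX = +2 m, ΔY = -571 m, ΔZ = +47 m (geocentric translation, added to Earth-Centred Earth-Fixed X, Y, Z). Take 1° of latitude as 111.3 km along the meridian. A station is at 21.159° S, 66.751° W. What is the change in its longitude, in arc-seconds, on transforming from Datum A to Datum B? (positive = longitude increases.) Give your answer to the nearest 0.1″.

sin φ = -0.360957, cos φ = 0.932582, sin λ = -0.918798, cos λ = 0.394728.
East component: ΔE = −sin λ·ΔX + cos λ·ΔY = −(-0.918798)(2) + (0.394728)(-571) = -223.55 m.
1° of latitude spans 111300 m; at latitude φ, 1° of longitude spans that × cos φ = 103796.4 m, so Δλ = -223.55 / 103796.4 × 3600 = -7.754″.

Δλ = -7.8″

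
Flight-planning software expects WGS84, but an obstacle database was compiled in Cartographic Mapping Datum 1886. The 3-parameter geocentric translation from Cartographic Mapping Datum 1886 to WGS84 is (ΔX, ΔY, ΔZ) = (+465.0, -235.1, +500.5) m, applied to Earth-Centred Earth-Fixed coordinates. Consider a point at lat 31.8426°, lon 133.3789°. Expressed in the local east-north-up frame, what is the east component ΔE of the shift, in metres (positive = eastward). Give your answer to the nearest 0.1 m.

At φ = 31.8426°, λ = 133.3789°: sin φ = 0.527588, cos φ = 0.849501, sin λ = 0.726828, cos λ = -0.686820.
ΔE = −sin λ·ΔX + cos λ·ΔY = −(0.726828)·(465.0) + (-0.686820)·(-235.1) = -176.50 m.

ΔE = -176.5 m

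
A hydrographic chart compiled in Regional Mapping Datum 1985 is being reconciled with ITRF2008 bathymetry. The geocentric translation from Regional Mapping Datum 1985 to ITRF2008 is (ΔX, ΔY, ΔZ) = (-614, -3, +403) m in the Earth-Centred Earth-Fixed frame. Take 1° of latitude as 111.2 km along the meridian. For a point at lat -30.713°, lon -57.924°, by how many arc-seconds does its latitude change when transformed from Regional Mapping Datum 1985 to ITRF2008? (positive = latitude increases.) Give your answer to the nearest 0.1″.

sin φ = -0.510738, cos φ = 0.859736, sin λ = -0.847344, cos λ = 0.531044.
North component: ΔN = −sin φ cos λ·ΔX − sin φ sin λ·ΔY + cos φ·ΔZ = −(-0.510738)(0.531044)(-614) − (-0.510738)(-0.847344)(-3) + (0.859736)(403) = 181.24 m.
1° of latitude spans 111200 m, so Δφ = 181.24 / 111200 × 3600 = 5.867″.

Δφ = 5.9″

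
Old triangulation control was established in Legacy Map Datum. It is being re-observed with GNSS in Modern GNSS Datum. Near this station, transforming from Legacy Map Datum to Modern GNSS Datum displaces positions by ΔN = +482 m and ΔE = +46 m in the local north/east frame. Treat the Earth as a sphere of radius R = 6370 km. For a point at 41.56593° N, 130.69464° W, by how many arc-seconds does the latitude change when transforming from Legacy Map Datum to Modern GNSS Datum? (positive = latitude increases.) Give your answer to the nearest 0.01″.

On a sphere of radius R, 1 rad of latitude = R, so Δφ = ΔN / R = 482.0 / 6370000 = 7.5667e-05 rad = 15.607″.

Δφ = 15.61″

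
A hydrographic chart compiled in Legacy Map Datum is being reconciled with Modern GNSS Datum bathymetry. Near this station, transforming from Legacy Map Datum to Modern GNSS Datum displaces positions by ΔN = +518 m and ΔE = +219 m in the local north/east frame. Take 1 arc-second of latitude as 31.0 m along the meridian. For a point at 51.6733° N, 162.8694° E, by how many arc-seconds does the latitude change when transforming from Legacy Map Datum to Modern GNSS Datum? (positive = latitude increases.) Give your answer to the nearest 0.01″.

1″ of latitude = 31.00 m, so Δφ = 518.0 / 31.00 = 16.710″.

Δφ = 16.71″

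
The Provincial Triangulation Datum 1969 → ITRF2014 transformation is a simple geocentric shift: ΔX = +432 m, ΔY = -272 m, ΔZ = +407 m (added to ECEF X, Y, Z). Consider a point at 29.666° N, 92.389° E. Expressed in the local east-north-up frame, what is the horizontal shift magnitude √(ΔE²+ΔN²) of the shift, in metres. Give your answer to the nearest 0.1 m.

650.9 m

The local east axis at (φ, λ) is (−sin λ, cos λ, 0), so ΔE = −sin(92.389°)·432 + cos(92.389°)·(-272) = -420.29 m.
The local north axis is (−sin φ cos λ, −sin φ sin λ, cos φ), giving ΔN = 8.913 + 134.508 + 353.653 = 497.07 m.
Horizontal magnitude = √(ΔE² + ΔN²) = √((-420.29)² + 497.07²) = 650.94 m.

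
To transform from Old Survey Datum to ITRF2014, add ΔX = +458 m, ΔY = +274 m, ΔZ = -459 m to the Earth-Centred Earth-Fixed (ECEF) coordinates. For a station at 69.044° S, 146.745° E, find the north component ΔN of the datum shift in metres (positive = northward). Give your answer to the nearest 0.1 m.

The local north axis is (−sin φ cos λ, −sin φ sin λ, cos φ), giving ΔN = -357.664 + 140.314 − 164.162 = -381.51 m.

ΔN = -381.5 m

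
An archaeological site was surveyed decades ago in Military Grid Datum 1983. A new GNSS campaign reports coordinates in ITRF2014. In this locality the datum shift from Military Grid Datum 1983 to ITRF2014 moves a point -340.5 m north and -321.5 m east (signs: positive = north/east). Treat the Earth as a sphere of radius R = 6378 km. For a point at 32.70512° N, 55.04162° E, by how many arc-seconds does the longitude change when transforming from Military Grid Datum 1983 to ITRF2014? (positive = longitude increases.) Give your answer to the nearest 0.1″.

Δλ = -12.4″

At latitude 32.70512°, cos φ = 0.841463.
One radian of longitude at latitude φ spans R cos φ, so Δλ = ΔE / (R cos φ) = -321.5 / (6378000 × 0.841463) = -5.9905e-05 rad = -12.356″.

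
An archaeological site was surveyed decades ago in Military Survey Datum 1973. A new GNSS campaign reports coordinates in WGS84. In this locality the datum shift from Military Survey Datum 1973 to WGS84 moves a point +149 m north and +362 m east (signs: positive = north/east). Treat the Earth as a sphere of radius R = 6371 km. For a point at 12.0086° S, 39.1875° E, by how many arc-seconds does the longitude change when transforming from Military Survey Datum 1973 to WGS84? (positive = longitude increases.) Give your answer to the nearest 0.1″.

At latitude -12.0086°, cos φ = 0.978116.
One radian of longitude at latitude φ spans R cos φ, so Δλ = ΔE / (R cos φ) = 362.0 / (6371000 × 0.978116) = 5.8091e-05 rad = 11.982″.

Δλ = 12.0″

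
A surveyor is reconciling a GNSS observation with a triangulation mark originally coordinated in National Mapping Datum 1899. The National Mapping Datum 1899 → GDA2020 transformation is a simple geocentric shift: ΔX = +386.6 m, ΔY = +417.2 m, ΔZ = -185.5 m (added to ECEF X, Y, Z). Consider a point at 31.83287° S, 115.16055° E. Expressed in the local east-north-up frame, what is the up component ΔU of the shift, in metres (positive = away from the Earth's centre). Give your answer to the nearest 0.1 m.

ΔU = 279.0 m

The local up (radial) axis is (cos φ cos λ, cos φ sin λ, sin φ), giving ΔU = -139.643 + 320.819 + 97.841 = 279.02 m.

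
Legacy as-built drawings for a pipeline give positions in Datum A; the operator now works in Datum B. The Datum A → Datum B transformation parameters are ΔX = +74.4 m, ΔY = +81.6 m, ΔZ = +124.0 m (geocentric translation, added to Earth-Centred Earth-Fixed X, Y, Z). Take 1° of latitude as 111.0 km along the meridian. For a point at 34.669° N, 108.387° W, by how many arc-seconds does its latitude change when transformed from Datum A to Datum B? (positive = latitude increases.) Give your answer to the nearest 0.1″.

sin φ = 0.568835, cos φ = 0.822452, sin λ = -0.948948, cos λ = -0.315434.
North component: ΔN = −sin φ cos λ·ΔX − sin φ sin λ·ΔY + cos φ·ΔZ = −(0.568835)(-0.315434)(74.4) − (0.568835)(-0.948948)(81.6) + (0.822452)(124.0) = 159.38 m.
1° of latitude spans 111000 m, so Δφ = 159.38 / 111000 × 3600 = 5.169″.

Δφ = 5.2″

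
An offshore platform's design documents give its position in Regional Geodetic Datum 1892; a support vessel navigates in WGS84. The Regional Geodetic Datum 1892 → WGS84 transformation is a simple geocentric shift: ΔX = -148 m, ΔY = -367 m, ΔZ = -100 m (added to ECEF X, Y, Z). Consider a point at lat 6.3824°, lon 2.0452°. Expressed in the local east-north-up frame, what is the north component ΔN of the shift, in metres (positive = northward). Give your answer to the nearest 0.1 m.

At φ = 6.3824°, λ = 2.0452°: sin φ = 0.111164, cos φ = 0.993802, sin λ = 0.035688, cos λ = 0.999363.
ΔN = −sin φ cos λ·ΔX − sin φ sin λ·ΔY + cos φ·ΔZ = −(0.111164)(0.999363)(-148) − (0.111164)(0.035688)(-367) + (0.993802)(-100) = -81.48 m.

ΔN = -81.5 m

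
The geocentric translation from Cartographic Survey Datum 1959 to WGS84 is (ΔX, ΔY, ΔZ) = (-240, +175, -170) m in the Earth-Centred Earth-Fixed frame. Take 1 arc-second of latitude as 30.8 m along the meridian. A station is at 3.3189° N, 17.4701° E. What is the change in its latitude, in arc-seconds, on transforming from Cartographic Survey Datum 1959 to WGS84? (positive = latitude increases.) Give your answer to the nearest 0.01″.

sin φ = 0.057893, cos φ = 0.998323, sin λ = 0.300208, cos λ = 0.953874.
North component: ΔN = −sin φ cos λ·ΔX − sin φ sin λ·ΔY + cos φ·ΔZ = −(0.057893)(0.953874)(-240) − (0.057893)(0.300208)(175) + (0.998323)(-170) = -159.50 m.
1° of latitude spans 3600 × 30.80 = 110880 m, so Δφ = -159.50 / 110880 × 3600 = -5.179″.

Δφ = -5.18″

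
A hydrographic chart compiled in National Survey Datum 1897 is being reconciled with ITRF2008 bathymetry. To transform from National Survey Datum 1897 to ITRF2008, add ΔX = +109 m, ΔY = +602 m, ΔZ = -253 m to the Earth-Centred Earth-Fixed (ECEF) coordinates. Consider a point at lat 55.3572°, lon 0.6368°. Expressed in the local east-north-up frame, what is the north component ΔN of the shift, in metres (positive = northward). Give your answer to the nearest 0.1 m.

ΔN = -239.0 m

At φ = 55.3572°, λ = 0.6368°: sin φ = 0.822712, cos φ = 0.568458, sin λ = 0.011114, cos λ = 0.999938.
ΔN = −sin φ cos λ·ΔX − sin φ sin λ·ΔY + cos φ·ΔZ = −(0.822712)(0.999938)(109) − (0.822712)(0.011114)(602) + (0.568458)(-253) = -238.99 m.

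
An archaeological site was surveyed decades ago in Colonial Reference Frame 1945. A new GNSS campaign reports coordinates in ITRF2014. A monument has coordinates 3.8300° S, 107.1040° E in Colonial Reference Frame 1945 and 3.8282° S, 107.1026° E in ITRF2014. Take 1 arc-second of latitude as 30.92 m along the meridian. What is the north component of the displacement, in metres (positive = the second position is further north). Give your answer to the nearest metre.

ΔN = 200 m

Δφ = -3.8282° − -3.8300° = +0.0018°; Δλ = 107.1026° − 107.1040° = -0.0014°.
1° of latitude = 3600 × 30.92 = 111312 m.
ΔN = Δφ × 111312 = 200.4 m; ΔE = Δλ × 111312 × cos(-3.8300°) = -0.0014 × 111312 × 0.997767 = -155.5 m.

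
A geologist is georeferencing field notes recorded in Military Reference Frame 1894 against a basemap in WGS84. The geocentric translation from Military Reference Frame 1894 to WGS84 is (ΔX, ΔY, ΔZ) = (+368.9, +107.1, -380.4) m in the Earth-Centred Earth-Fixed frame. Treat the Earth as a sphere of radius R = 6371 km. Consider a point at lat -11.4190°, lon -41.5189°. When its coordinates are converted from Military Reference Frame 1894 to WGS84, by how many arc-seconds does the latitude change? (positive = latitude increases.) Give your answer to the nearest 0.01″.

Δφ = -10.76″

sin φ = -0.197982, cos φ = 0.980206, sin λ = -0.662867, cos λ = 0.748737.
North component: ΔN = −sin φ cos λ·ΔX − sin φ sin λ·ΔY + cos φ·ΔZ = −(-0.197982)(0.748737)(368.9) − (-0.197982)(-0.662867)(107.1) + (0.980206)(-380.4) = -332.24 m.
1° of latitude spans πR/180 = 111195 m, so Δφ = -332.24 / 111195 × 3600 = -10.756″.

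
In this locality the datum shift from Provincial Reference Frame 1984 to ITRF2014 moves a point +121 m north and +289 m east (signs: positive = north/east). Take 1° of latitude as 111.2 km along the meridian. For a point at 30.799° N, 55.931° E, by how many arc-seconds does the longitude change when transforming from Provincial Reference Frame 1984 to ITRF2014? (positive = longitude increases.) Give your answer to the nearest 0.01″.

Δλ = 10.89″

At latitude 30.799°, cos φ = 0.858969.
1° of longitude at this latitude = 111.2 × cos φ = 95.52 km, so Δλ = 289.0 / 95517.3 = 0.0030256° = 10.892″.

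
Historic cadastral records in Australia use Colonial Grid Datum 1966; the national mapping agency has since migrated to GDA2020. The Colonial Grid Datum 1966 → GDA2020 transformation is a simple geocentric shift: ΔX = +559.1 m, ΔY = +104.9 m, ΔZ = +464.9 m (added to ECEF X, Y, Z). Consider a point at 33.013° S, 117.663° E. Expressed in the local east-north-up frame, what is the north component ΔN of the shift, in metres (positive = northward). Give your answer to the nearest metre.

ΔN = 299 m

At φ = -33.013°, λ = 117.663°: sin φ = -0.544829, cos φ = 0.838547, sin λ = 0.885694, cos λ = -0.464270.
ΔN = −sin φ cos λ·ΔX − sin φ sin λ·ΔY + cos φ·ΔZ = −(-0.544829)(-0.464270)(559.1) − (-0.544829)(0.885694)(104.9) + (0.838547)(464.9) = 299.04 m.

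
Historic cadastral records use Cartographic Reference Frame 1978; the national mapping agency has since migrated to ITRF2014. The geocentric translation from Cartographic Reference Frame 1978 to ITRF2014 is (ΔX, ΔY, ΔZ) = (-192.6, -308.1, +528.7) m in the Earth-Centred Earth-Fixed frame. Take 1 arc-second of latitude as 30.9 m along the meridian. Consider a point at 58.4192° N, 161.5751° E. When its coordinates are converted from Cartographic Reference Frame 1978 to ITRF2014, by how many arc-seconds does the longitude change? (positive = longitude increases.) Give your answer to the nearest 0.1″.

sin φ = 0.851902, cos φ = 0.523700, sin λ = 0.316061, cos λ = -0.948739.
East component: ΔE = −sin λ·ΔX + cos λ·ΔY = −(0.316061)(-192.6) + (-0.948739)(-308.1) = 353.18 m.
1° of latitude spans 3600 × 30.90 = 111240 m; at latitude φ, 1° of longitude spans that × cos φ = 58256.4 m, so Δλ = 353.18 / 58256.4 × 3600 = 21.825″.

Δλ = 21.8″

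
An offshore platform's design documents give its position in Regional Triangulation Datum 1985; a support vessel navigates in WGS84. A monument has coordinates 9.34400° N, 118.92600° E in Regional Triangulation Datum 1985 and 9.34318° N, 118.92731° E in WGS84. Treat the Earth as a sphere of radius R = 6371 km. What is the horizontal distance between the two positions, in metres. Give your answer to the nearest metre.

170 m

Δφ = 9.34318° − 9.34400° = -0.00082°; Δλ = 118.92731° − 118.92600° = +0.00131°.
1° along a meridian = πR/180 = 111195 m.
ΔN = Δφ × 111195 = -91.2 m; ΔE = Δλ × 111195 × cos(9.34400°) = +0.00131 × 111195 × 0.986731 = 143.7 m.
Distance = √(ΔE² + ΔN²) = √(143.7² + (-91.2)²) = 170.2 m.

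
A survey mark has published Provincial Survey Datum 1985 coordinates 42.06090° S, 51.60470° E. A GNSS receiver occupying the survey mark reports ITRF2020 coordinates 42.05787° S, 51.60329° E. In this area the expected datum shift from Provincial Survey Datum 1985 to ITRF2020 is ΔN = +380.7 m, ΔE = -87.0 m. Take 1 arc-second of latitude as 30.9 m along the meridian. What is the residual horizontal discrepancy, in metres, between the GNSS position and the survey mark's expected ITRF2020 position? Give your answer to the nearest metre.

Observed coordinate differences: Δφ = +0.00303°, Δλ = -0.00141°.
Converting to metres (1° lat = 111240 m, cos φ = 0.742433): observed ΔN = 337.1 m, observed ΔE = -116.4 m.
Subtracting the expected shift leaves a residual of 337.1 − (380.7) = -43.6 m north and -116.4 − (-87.0) = -29.4 m east.
Residual distance = √((-43.6)² + (-29.4)²) = 52.6 m.

53 m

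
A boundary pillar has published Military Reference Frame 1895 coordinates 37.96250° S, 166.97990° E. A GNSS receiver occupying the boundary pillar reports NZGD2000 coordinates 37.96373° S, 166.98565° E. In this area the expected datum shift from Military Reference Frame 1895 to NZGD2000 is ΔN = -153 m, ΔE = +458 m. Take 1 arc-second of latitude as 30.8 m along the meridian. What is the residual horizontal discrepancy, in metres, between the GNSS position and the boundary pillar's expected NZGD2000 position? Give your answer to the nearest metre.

Observed coordinate differences: Δφ = -0.00123°, Δλ = +0.00575°.
Converting to metres (1° lat = 110880 m, cos φ = 0.788414): observed ΔN = -136.4 m, observed ΔE = 502.7 m.
Subtracting the expected shift leaves a residual of -136.4 − (-153) = 16.6 m north and 502.7 − (458) = 44.7 m east.
Residual distance = √(16.6² + 44.7²) = 47.7 m.

48 m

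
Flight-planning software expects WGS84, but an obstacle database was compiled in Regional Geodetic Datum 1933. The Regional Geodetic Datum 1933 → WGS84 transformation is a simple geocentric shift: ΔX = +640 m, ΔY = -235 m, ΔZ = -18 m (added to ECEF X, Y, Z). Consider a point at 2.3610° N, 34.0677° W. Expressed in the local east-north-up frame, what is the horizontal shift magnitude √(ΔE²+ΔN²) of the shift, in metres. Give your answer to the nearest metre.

170 m

At φ = 2.3610°, λ = -34.0677°: sin φ = 0.041196, cos φ = 0.999151, sin λ = -0.560172, cos λ = 0.828376.
ΔE = −sin λ·ΔX + cos λ·ΔY = −(-0.560172)·(640) + (0.828376)·(-235) = 163.84 m.
ΔN = −sin φ cos λ·ΔX − sin φ sin λ·ΔY + cos φ·ΔZ = −(0.041196)(0.828376)(640) − (0.041196)(-0.560172)(-235) + (0.999151)(-18) = -45.25 m.
Horizontal magnitude = √(ΔE² + ΔN²) = √(163.84² + (-45.25)²) = 169.97 m.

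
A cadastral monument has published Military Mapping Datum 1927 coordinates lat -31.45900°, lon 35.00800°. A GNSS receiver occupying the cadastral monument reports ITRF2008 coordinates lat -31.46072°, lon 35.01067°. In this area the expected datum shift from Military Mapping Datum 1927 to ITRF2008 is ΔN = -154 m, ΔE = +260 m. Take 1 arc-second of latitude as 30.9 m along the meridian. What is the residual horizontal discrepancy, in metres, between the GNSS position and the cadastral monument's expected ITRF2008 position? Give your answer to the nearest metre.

38 m

Observed coordinate differences: Δφ = -0.00172°, Δλ = +0.00267°.
Converting to metres (1° lat = 111240 m, cos φ = 0.853014): observed ΔN = -191.3 m, observed ΔE = 253.4 m.
Subtracting the expected shift leaves a residual of -191.3 − (-154) = -37.3 m north and 253.4 − (260) = -6.6 m east.
Residual distance = √((-37.3)² + (-6.6)²) = 37.9 m.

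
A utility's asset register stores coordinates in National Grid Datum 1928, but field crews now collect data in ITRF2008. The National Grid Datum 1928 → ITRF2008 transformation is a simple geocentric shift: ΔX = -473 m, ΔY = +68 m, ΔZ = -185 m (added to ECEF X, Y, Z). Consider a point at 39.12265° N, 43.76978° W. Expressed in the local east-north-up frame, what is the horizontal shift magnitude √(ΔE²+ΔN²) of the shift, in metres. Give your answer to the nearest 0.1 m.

296.1 m

The local east axis at (φ, λ) is (−sin λ, cos λ, 0), so ΔE = −sin(-43.76978°)·(-473) + cos(-43.76978°)·68 = -278.10 m.
The local north axis is (−sin φ cos λ, −sin φ sin λ, cos φ), giving ΔN = 215.522 + 29.681 − 143.522 = 101.68 m.
Horizontal magnitude = √(ΔE² + ΔN²) = √((-278.10)² + 101.68²) = 296.10 m.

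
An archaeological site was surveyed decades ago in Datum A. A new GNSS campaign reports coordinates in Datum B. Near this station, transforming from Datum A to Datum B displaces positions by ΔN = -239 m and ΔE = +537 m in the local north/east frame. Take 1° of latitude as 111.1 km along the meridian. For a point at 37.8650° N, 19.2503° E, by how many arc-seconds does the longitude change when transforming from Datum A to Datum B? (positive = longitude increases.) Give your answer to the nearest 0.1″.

Δλ = 22.0″

At latitude 37.8650°, cos φ = 0.789459.
1° of longitude at this latitude = 111.1 × cos φ = 87.71 km, so Δλ = 537.0 / 87708.9 = 0.0061225° = 22.041″.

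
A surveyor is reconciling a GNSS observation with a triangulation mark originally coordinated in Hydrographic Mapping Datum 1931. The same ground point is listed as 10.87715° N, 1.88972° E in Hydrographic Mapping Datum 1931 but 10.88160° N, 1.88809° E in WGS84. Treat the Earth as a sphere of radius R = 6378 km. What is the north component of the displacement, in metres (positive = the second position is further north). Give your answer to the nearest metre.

ΔN = 495 m

Δφ = 10.88160° − 10.87715° = +0.00445°; Δλ = 1.88809° − 1.88972° = -0.00163°.
1° along a meridian = πR/180 = 111317 m.
ΔN = Δφ × 111317 = 495.4 m; ΔE = Δλ × 111317 × cos(10.87715°) = -0.00163 × 111317 × 0.982034 = -178.2 m.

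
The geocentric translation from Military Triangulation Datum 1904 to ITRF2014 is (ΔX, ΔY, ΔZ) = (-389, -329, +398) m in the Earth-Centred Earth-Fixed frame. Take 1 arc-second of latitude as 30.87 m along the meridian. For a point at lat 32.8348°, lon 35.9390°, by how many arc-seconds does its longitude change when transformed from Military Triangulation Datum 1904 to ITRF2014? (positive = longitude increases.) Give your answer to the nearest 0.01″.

sin φ = 0.542219, cos φ = 0.840237, sin λ = 0.586924, cos λ = 0.809642.
East component: ΔE = −sin λ·ΔX + cos λ·ΔY = −(0.586924)(-389) + (0.809642)(-329) = -38.06 m.
1° of latitude spans 3600 × 30.87 = 111132 m; at latitude φ, 1° of longitude spans that × cos φ = 93377.3 m, so Δλ = -38.06 / 93377.3 × 3600 = -1.467″.

Δλ = -1.47″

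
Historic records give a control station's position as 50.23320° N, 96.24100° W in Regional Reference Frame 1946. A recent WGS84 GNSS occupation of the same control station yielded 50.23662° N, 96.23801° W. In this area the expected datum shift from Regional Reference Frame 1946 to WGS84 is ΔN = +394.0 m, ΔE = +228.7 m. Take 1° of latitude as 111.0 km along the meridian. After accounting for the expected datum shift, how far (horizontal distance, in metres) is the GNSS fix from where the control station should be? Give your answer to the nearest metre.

Observed coordinate differences: Δφ = +0.00342°, Δλ = +0.00299°.
Converting to metres (1° lat = 111000 m, cos φ = 0.639664): observed ΔN = 379.6 m, observed ΔE = 212.3 m.
Subtracting the expected shift leaves a residual of 379.6 − (394.0) = -14.4 m north and 212.3 − (228.7) = -16.4 m east.
Residual distance = √((-14.4)² + (-16.4)²) = 21.8 m.

22 m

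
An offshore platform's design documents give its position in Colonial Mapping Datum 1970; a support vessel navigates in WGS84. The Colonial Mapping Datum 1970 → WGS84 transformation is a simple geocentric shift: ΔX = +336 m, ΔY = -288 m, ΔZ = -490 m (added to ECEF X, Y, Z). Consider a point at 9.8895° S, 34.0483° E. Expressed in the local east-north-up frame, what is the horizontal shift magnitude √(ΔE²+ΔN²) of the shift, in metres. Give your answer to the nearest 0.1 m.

The local east axis at (φ, λ) is (−sin λ, cos λ, 0), so ΔE = −sin(34.0483°)·336 + cos(34.0483°)·(-288) = -426.75 m.
The local north axis is (−sin φ cos λ, −sin φ sin λ, cos φ), giving ΔN = 47.814 − 27.694 − 482.719 = -462.60 m.
Horizontal magnitude = √(ΔE² + ΔN²) = √((-426.75)² + (-462.60)²) = 629.38 m.

629.4 m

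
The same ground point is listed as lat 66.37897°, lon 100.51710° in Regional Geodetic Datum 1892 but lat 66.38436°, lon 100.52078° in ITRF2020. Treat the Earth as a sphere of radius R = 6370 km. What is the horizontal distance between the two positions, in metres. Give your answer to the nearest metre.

621 m

Δφ = 66.38436° − 66.37897° = +0.00539°; Δλ = 100.52078° − 100.51710° = +0.00368°.
1° along a meridian = πR/180 = 111177 m.
ΔN = Δφ × 111177 = 599.2 m; ΔE = Δλ × 111177 × cos(66.37897°) = +0.00368 × 111177 × 0.400685 = 163.9 m.
Distance = √(ΔE² + ΔN²) = √(163.9² + 599.2²) = 621.3 m.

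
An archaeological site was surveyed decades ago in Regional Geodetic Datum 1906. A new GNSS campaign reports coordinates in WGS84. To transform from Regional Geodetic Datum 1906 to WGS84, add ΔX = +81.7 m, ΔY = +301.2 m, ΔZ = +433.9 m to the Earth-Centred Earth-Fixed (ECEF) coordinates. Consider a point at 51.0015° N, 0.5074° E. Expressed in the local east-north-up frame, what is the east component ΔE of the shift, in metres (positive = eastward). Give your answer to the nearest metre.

At φ = 51.0015°, λ = 0.5074°: sin φ = 0.777162, cos φ = 0.629300, sin λ = 0.008856, cos λ = 0.999961.
ΔE = −sin λ·ΔX + cos λ·ΔY = −(0.008856)·(81.7) + (0.999961)·(301.2) = 300.46 m.

ΔE = 300 m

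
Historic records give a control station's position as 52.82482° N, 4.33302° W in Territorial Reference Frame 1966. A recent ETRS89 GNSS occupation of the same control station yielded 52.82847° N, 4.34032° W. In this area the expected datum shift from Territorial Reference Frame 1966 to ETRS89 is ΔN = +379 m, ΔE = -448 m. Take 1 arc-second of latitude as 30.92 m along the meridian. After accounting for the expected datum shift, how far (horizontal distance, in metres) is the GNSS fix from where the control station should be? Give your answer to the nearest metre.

Observed coordinate differences: Δφ = +0.00365°, Δλ = -0.00730°.
Converting to metres (1° lat = 111312 m, cos φ = 0.604254): observed ΔN = 406.3 m, observed ΔE = -491.0 m.
Subtracting the expected shift leaves a residual of 406.3 − (379) = 27.3 m north and -491.0 − (-448) = -43.0 m east.
Residual distance = √(27.3² + (-43.0)²) = 50.9 m.

51 m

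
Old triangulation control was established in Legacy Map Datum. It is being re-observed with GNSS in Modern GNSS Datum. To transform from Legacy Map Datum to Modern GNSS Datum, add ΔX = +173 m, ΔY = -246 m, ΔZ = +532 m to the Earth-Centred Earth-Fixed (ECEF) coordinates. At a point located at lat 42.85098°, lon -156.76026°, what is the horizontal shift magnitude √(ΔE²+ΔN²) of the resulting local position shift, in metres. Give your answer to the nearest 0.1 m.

522.8 m

The local east axis at (φ, λ) is (−sin λ, cos λ, 0), so ΔE = −sin(-156.76026°)·173 + cos(-156.76026°)·(-246) = 294.30 m.
The local north axis is (−sin φ cos λ, −sin φ sin λ, cos φ), giving ΔN = 108.110 − 66.014 + 390.023 = 432.12 m.
Horizontal magnitude = √(ΔE² + ΔN²) = √(294.30² + 432.12²) = 522.82 m.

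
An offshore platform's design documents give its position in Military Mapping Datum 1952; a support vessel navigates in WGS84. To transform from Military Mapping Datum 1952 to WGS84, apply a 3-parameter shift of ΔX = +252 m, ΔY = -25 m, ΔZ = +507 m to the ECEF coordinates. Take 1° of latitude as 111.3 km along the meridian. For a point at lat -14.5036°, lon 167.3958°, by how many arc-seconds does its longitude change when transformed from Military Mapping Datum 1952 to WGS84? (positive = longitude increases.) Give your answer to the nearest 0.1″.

Δλ = -1.0″

sin φ = -0.250441, cos φ = 0.968132, sin λ = 0.218215, cos λ = -0.975901.
East component: ΔE = −sin λ·ΔX + cos λ·ΔY = −(0.218215)(252) + (-0.975901)(-25) = -30.59 m.
1° of latitude spans 111300 m; at latitude φ, 1° of longitude spans that × cos φ = 107753.1 m, so Δλ = -30.59 / 107753.1 × 3600 = -1.022″.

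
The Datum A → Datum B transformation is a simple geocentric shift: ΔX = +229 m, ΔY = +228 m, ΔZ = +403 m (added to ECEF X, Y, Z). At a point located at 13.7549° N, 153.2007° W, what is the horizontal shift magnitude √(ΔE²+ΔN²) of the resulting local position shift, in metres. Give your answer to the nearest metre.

475 m

The local east axis at (φ, λ) is (−sin λ, cos λ, 0), so ΔE = −sin(-153.2007°)·229 + cos(-153.2007°)·228 = -100.26 m.
The local north axis is (−sin φ cos λ, −sin φ sin λ, cos φ), giving ΔN = 48.601 + 24.442 + 391.443 = 464.49 m.
Horizontal magnitude = √(ΔE² + ΔN²) = √((-100.26)² + 464.49²) = 475.18 m.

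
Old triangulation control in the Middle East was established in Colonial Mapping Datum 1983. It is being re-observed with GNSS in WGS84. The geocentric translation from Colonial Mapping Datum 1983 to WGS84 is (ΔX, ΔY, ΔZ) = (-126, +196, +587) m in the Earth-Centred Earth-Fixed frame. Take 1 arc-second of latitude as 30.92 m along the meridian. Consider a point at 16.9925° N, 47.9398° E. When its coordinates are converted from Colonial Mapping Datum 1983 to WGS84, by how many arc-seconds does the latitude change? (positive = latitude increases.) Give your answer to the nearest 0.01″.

sin φ = 0.292247, cos φ = 0.956343, sin λ = 0.742441, cos λ = 0.669911.
North component: ΔN = −sin φ cos λ·ΔX − sin φ sin λ·ΔY + cos φ·ΔZ = −(0.292247)(0.669911)(-126) − (0.292247)(0.742441)(196) + (0.956343)(587) = 543.51 m.
1° of latitude spans 3600 × 30.92 = 111312 m, so Δφ = 543.51 / 111312 × 3600 = 17.578″.

Δφ = 17.58″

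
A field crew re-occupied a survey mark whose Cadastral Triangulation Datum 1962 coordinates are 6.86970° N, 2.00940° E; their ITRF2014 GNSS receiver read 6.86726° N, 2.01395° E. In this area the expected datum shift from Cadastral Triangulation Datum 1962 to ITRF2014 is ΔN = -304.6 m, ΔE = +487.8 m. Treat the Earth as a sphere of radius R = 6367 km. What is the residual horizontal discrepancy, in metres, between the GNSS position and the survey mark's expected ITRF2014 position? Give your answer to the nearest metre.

36 m

Observed coordinate differences: Δφ = -0.00244°, Δλ = +0.00455°.
Converting to metres (1° lat = 111125 m, cos φ = 0.992821): observed ΔN = -271.1 m, observed ΔE = 502.0 m.
Subtracting the expected shift leaves a residual of -271.1 − (-304.6) = 33.5 m north and 502.0 − (487.8) = 14.2 m east.
Residual distance = √(33.5² + 14.2²) = 36.3 m.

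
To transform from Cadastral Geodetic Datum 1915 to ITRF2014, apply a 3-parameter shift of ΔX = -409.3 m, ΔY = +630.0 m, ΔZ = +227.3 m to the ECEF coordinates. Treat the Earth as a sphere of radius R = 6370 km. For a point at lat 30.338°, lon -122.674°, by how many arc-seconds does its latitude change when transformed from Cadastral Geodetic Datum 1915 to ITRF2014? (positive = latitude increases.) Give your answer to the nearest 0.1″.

Δφ = 11.4″

sin φ = 0.505100, cos φ = 0.863061, sin λ = -0.841756, cos λ = -0.539858.
North component: ΔN = −sin φ cos λ·ΔX − sin φ sin λ·ΔY + cos φ·ΔZ = −(0.505100)(-0.539858)(-409.3) − (0.505100)(-0.841756)(630.0) + (0.863061)(227.3) = 352.42 m.
1° of latitude spans πR/180 = 111177 m, so Δφ = 352.42 / 111177 × 3600 = 11.412″.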